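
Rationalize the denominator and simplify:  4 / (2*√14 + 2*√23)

Multiply numerator and denominator by -2*√23 + 2*√14.
Denominator becomes -36; numerator becomes -8*√23 + 8*√14.

(-2*√14 + 2*√23)/9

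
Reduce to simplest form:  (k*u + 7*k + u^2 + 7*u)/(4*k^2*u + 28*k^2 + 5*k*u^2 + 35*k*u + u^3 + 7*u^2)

1/(4*k + u)

Factor: k*u + 7*k + u^2 + 7*u = (u + 7)*(k + u);  4*k^2*u + 28*k^2 + 5*k*u^2 + 35*k*u + u^3 + 7*u^2 = (k + u)*(u + 7)*(4*k + u)
Cancel the common factors (k + u), (u + 7).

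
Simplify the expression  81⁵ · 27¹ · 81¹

81⁵ = 3^20; 27¹ = 3^3; 81¹ = 3^4
Combine exponents: 3^27

3^27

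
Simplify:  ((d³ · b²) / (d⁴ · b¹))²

b²/d²

Inside the bracket: (d^-1) · b¹
Raise to the power 2: (d^-2) · b²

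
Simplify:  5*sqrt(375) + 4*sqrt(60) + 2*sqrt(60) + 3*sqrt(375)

52*sqrt(15)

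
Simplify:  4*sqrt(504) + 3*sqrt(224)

4*sqrt(504) = 24*sqrt(14); 3*sqrt(224) = 12*sqrt(14)
Combine: (24 + 12)·sqrt(14) = 36*sqrt(14)

36*sqrt(14)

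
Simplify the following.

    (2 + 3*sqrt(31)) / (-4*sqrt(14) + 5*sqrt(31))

Multiply numerator and denominator by 4*sqrt(14) + 5*sqrt(31).
Denominator becomes 551; numerator becomes 8*sqrt(14) + 10*sqrt(31) + 12*sqrt(434) + 465.

(8*sqrt(14) + 10*sqrt(31) + 12*sqrt(434) + 465)/551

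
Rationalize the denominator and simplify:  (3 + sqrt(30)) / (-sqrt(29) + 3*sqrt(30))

(3*sqrt(29) + sqrt(870) + 9*sqrt(30) + 90)/241

Multiply numerator and denominator by sqrt(29) + 3*sqrt(30).
Denominator becomes 241; numerator becomes 3*sqrt(29) + sqrt(870) + 9*sqrt(30) + 90.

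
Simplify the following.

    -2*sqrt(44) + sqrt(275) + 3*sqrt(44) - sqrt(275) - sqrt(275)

-3*sqrt(11)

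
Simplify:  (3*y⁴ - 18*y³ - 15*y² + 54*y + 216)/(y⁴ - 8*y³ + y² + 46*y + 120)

(3*y - 9)/(y - 5)

Factor: 3*y⁴ - 18*y³ - 15*y² + 54*y + 216 = 3·(y² + 3*y + 4)·(y - 3)·(y - 6);  y⁴ - 8*y³ + y² + 46*y + 120 = (y - 6)·(y - 5)·(y² + 3*y + 4)
Cancel the common factors (y² + 3*y + 4), (y - 6).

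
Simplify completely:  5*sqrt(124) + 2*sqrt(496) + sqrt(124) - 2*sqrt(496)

12*sqrt(31)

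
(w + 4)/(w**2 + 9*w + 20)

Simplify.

Factor: w**2 + 9*w + 20 = (w + 5)*(w + 4)
Cancel the common factor (w + 4).

1/(w + 5)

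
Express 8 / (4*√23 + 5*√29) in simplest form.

Multiply numerator and denominator by -5*√29 + 4*√23.
Denominator becomes -357; numerator becomes -40*√29 + 32*√23.

(-32*√23 + 40*√29)/357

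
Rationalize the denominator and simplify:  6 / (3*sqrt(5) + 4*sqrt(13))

Multiply numerator and denominator by -4*sqrt(13) + 3*sqrt(5).
Denominator becomes -163; numerator becomes -24*sqrt(13) + 18*sqrt(5).

(-18*sqrt(5) + 24*sqrt(13))/163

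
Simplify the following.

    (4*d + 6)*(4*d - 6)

(4*d)^2 - (6)^2 = 16*d^2 - 36.

16*d^2 - 36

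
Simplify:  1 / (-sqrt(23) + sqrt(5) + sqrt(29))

(-11*sqrt(23) - sqrt(29) + 47*sqrt(5) + 2*sqrt(3335))/459

Group as (sqrt(5) + sqrt(29)) - sqrt(23); multiply by (sqrt(5) + sqrt(29)) + sqrt(23), then rationalise the remaining surd.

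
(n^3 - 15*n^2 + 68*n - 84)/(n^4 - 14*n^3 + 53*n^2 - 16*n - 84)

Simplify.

1/(n + 1)

Factor: n^3 - 15*n^2 + 68*n - 84 = (n - 6)*(n - 7)*(n - 2);  n^4 - 14*n^3 + 53*n^2 - 16*n - 84 = (n - 2)*(n - 7)*(n + 1)*(n - 6)
Cancel the common factors (n - 6), (n - 7), (n - 2).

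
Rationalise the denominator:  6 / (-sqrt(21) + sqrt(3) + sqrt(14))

Group as (sqrt(3) + sqrt(14)) - sqrt(21); multiply by (sqrt(3) + sqrt(14)) + sqrt(21), then rationalise the remaining surd.

(6*sqrt(21) + 15*sqrt(14) + 48*sqrt(3) + 63*sqrt(2))/38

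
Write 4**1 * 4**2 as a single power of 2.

2**6

4**1 = 2**2; 4**2 = 2**4
Combine exponents: 2**6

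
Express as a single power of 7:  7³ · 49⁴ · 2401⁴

7^27

7³ = 7^3; 49⁴ = 7^8; 2401⁴ = 7^16
Combine exponents: 7^27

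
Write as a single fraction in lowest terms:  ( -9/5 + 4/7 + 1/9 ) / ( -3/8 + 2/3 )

-2816/735

Numerator: -9/5 + 4/7 + 1/9 = -352/315
Denominator: -3/8 + 2/3 = 7/24
Divide: (-352/315) · (24/7) = -2816/735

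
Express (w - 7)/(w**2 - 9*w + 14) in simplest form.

Factor: w**2 - 9*w + 14 = (w - 7)*(w - 2)
Cancel the common factor (w - 7).

1/(w - 2)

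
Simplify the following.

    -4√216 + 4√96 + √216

4√216 = 24*√6; 4√96 = 16*√6; √216 = 6*√6
Combine: (-24 + 16 + 6)·√6 = -2*√6

-2*√6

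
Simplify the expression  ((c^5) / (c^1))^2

Inside the bracket: c^4
Raise to the power 2: c^8

c^8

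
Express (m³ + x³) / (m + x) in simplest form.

Factor as (a+b)(a^2-ab+b^2) with a=m, b=x.

m² - m*x + x²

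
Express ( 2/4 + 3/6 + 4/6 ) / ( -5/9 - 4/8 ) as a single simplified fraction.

-30/19

Numerator: 2/4 + 3/6 + 4/6 = 5/3
Denominator: -5/9 - 4/8 = -19/18
Divide: (5/3) · (-18/19) = -30/19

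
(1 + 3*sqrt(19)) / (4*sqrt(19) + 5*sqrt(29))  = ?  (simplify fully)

Multiply numerator and denominator by -5*sqrt(29) + 4*sqrt(19).
Denominator becomes -421; numerator becomes -15*sqrt(551) - 5*sqrt(29) + 4*sqrt(19) + 228.

(-228 - 4*sqrt(19) + 5*sqrt(29) + 15*sqrt(551))/421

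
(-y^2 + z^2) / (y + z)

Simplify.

-y + z

-y^2 + z^2 factors as -(y - z)*(y + z).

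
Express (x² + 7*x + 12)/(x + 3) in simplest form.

Factor: x² + 7*x + 12 = (x + 3)·(x + 4)
Cancel the common factor (x + 3).

x + 4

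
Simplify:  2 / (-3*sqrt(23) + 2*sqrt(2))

Multiply numerator and denominator by 2*sqrt(2) + 3*sqrt(23).
Denominator becomes -199; numerator becomes 4*sqrt(2) + 6*sqrt(23).

(-6*sqrt(23) - 4*sqrt(2))/199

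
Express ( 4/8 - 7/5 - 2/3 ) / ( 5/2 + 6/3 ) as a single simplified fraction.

-47/135

Numerator: 4/8 - 7/5 - 2/3 = -47/30
Denominator: 5/2 + 6/3 = 9/2
Divide: (-47/30) · (2/9) = -47/135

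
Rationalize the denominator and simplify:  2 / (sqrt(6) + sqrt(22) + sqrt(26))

Group as (sqrt(6) + sqrt(26)) + sqrt(22); multiply by (sqrt(6) + sqrt(26)) - sqrt(22), then rationalise the remaining surd.

(-2*sqrt(858) + sqrt(26) + 5*sqrt(22) + 21*sqrt(6))/131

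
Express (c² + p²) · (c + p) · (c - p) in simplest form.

c⁴ - p⁴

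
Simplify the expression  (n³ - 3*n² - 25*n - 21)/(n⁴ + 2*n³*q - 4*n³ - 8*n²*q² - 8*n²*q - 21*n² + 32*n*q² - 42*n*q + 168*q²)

Factor: n³ - 3*n² - 25*n - 21 = (n + 3)·(n + 1)·(n - 7);  n⁴ + 2*n³*q - 4*n³ - 8*n²*q² - 8*n²*q - 21*n² + 32*n*q² - 42*n*q + 168*q² = (n + 3)·(n - 2*q)·(n + 4*q)·(n - 7)
Cancel the common factors (n + 3), (n - 7).

(-n - 1)/(-n² - 2*n*q + 8*q²)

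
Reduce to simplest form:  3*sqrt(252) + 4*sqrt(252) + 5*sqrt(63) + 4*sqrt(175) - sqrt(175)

3*sqrt(252) = 18*sqrt(7); 4*sqrt(252) = 24*sqrt(7); 5*sqrt(63) = 15*sqrt(7); 4*sqrt(175) = 20*sqrt(7); sqrt(175) = 5*sqrt(7)
Combine: (18 + 24 + 15 + 20 - 5)·sqrt(7) = 72*sqrt(7)

72*sqrt(7)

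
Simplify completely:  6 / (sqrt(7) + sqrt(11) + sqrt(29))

(-12*sqrt(2233) - 66*sqrt(29) + 150*sqrt(11) + 198*sqrt(7))/187

Group as (sqrt(7) + sqrt(11)) + sqrt(29); multiply by (sqrt(7) + sqrt(11)) - sqrt(29), then rationalise the remaining surd.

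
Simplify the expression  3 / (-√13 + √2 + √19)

(-12*√13 - 6*√19 + 45*√2 + 3*√494)/44

Group as (√2 + √19) - √13; multiply by (√2 + √19) + √13, then rationalise the remaining surd.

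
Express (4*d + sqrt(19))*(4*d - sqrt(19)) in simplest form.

(4*d)^2 - (sqrt(19))^2 = 16*d^2 - 19.

16*d^2 - 19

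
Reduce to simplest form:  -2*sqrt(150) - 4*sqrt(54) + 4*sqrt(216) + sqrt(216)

8*sqrt(6)

2*sqrt(150) = 10*sqrt(6); 4*sqrt(54) = 12*sqrt(6); 4*sqrt(216) = 24*sqrt(6); sqrt(216) = 6*sqrt(6)
Combine: (-10 - 12 + 24 + 6)·sqrt(6) = 8*sqrt(6)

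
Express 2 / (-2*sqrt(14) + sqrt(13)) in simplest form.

Multiply numerator and denominator by sqrt(13) + 2*sqrt(14).
Denominator becomes -43; numerator becomes 2*sqrt(13) + 4*sqrt(14).

(-4*sqrt(14) - 2*sqrt(13))/43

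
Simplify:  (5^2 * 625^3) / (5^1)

5^13

5^2 = 5^2; 625^3 = 5^12; 5^1 = 5^1
Combine exponents: 5^13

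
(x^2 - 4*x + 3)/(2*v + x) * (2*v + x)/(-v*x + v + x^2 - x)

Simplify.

Factor: x^2 - 4*x + 3 = (x - 1)*(x - 3);  -v*x + v + x^2 - x = (-v + x)*(x - 1)
Cancel the common factors (x - 1), (2*v + x).

(x - 3)/(-v + x)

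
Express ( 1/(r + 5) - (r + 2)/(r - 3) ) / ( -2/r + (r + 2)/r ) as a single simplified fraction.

(-r^2 - 6*r - 13)/(r^2 + 2*r - 15)

Numerator: 1/(r + 5) - (r + 2)/(r - 3) = (-r^2 - 6*r - 13)/(r^2 + 2*r - 15)
Denominator: -2/r + (r + 2)/r = 1
Divide: ((-r^2 - 6*r - 13)/(r^2 + 2*r - 15)) · (1) = (-r^2 - 6*r - 13)/(r^2 + 2*r - 15)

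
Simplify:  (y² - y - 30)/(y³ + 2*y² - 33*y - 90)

1/(y + 3)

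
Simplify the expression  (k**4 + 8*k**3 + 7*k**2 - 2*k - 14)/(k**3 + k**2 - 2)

k + 7

Factor: k**4 + 8*k**3 + 7*k**2 - 2*k - 14 = (k + 7)*(k - 1)*(k**2 + 2*k + 2);  k**3 + k**2 - 2 = (k**2 + 2*k + 2)*(k - 1)
Cancel the common factors (k**2 + 2*k + 2), (k - 1).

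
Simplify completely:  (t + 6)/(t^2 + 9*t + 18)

1/(t + 3)

Factor: t^2 + 9*t + 18 = (t + 3)*(t + 6)
Cancel the common factor (t + 6).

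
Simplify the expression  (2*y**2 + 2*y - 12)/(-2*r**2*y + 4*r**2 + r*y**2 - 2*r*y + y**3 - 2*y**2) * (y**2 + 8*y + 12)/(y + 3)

Factor: 2*y**2 + 2*y - 12 = 2*(y + 3)*(y - 2);  -2*r**2*y + 4*r**2 + r*y**2 - 2*r*y + y**3 - 2*y**2 = (2*r + y)*(-r + y)*(y - 2);  y**2 + 8*y + 12 = (y + 6)*(y + 2)
Cancel the common factors (y - 2), (y + 3).

(2*y**2 + 16*y + 24)/(-2*r**2 + r*y + y**2)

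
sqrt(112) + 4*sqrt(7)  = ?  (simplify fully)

8*sqrt(7)

sqrt(112) = 4*sqrt(7); 4*sqrt(7) = 4*sqrt(7)
Combine: (4 + 4)·sqrt(7) = 8*sqrt(7)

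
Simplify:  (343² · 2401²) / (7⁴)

343² = 7^6; 2401² = 7^8; 7⁴ = 7^4
Combine exponents: 7^10

7^10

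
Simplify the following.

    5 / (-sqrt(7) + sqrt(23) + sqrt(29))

(-225*sqrt(7) + 5*sqrt(29) + 65*sqrt(23) + 10*sqrt(4669))/643

Group as (sqrt(23) + sqrt(29)) - sqrt(7); multiply by (sqrt(23) + sqrt(29)) + sqrt(7), then rationalise the remaining surd.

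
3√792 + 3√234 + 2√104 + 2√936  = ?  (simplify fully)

18*√22 + 25*√26

3√792 = 18*√22; 3√234 = 9*√26; 2√104 = 4*√26; 2√936 = 12*√26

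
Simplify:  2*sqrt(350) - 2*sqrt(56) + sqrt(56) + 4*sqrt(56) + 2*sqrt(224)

2*sqrt(350) = 10*sqrt(14); 2*sqrt(56) = 4*sqrt(14); sqrt(56) = 2*sqrt(14); 4*sqrt(56) = 8*sqrt(14); 2*sqrt(224) = 8*sqrt(14)
Combine: (10 - 4 + 2 + 8 + 8)·sqrt(14) = 24*sqrt(14)

24*sqrt(14)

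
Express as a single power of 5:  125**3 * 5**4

125**3 = 5**9; 5**4 = 5**4
Combine exponents: 5**13

5**13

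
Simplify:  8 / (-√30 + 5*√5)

Multiply numerator and denominator by √30 + 5*√5.
Denominator becomes 95; numerator becomes 8*√30 + 40*√5.

(8*√30 + 40*√5)/95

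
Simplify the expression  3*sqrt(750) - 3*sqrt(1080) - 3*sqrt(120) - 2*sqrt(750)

-19*sqrt(30)

3*sqrt(750) = 15*sqrt(30); 3*sqrt(1080) = 18*sqrt(30); 3*sqrt(120) = 6*sqrt(30); 2*sqrt(750) = 10*sqrt(30)
Combine: (15 - 18 - 6 - 10)·sqrt(30) = -19*sqrt(30)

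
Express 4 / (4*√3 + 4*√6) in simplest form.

(-√3 + √6)/3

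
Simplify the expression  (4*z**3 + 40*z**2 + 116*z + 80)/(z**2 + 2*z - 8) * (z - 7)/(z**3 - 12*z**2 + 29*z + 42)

(4*z + 20)/(z**2 - 8*z + 12)

Factor: 4*z**3 + 40*z**2 + 116*z + 80 = 4*(z + 4)*(z + 5)*(z + 1);  z**2 + 2*z - 8 = (z + 4)*(z - 2);  z**3 - 12*z**2 + 29*z + 42 = (z + 1)*(z - 6)*(z - 7)
Cancel the common factors (z + 1), (z - 7), (z + 4).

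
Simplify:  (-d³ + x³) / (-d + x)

x^3 - d^3 = (-d + x)(d² + d*x + x²).

d² + d*x + x²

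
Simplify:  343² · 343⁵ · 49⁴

7^29

343² = 7^6; 343⁵ = 7^15; 49⁴ = 7^8
Combine exponents: 7^29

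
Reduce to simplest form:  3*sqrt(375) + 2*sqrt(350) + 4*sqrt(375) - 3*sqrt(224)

-2*sqrt(14) + 35*sqrt(15)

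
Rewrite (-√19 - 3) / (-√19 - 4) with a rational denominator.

(-√19 + 7)/3

Multiply numerator and denominator by -4 + √19.
Denominator becomes -3; numerator becomes -7 + √19.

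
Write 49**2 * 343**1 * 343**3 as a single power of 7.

49**2 = 7**4; 343**1 = 7**3; 343**3 = 7**9
Combine exponents: 7**16

7**16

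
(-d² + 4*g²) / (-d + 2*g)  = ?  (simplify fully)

Difference of squares: factor out (-d + 2*g).

d + 2*g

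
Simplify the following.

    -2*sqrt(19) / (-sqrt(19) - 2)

(-4*sqrt(19) + 38)/15

Multiply numerator and denominator by -2 + sqrt(19).
Denominator becomes -15; numerator becomes -38 + 4*sqrt(19).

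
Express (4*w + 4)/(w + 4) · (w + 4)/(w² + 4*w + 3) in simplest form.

4/(w + 3)

Factor: 4*w + 4 = 4·(w + 1);  w² + 4*w + 3 = (w + 3)·(w + 1)
Cancel the common factors (w + 4), (w + 1).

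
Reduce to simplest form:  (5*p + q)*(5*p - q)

25*p**2 - q**2

Product of conjugates: (P+Q)(P-Q) = P**2 - Q**2.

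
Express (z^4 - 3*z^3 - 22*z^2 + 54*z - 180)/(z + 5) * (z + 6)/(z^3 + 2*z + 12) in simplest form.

Factor: z^4 - 3*z^3 - 22*z^2 + 54*z - 180 = (z - 6)*(z^2 - 2*z + 6)*(z + 5);  z^3 + 2*z + 12 = (z + 2)*(z^2 - 2*z + 6)
Cancel the common factors (z^2 - 2*z + 6), (z + 5).

(z^2 - 36)/(z + 2)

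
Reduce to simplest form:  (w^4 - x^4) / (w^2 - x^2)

Difference of fourth powers: factor out (w^2 - x^2).

w^2 + x^2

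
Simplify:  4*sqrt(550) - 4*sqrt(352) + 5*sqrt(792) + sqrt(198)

37*sqrt(22)

4*sqrt(550) = 20*sqrt(22); 4*sqrt(352) = 16*sqrt(22); 5*sqrt(792) = 30*sqrt(22); sqrt(198) = 3*sqrt(22)
Combine: (20 - 16 + 30 + 3)·sqrt(22) = 37*sqrt(22)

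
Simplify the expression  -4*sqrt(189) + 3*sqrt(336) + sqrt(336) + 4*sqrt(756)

4*sqrt(189) = 12*sqrt(21); 3*sqrt(336) = 12*sqrt(21); sqrt(336) = 4*sqrt(21); 4*sqrt(756) = 24*sqrt(21)
Combine: (-12 + 12 + 4 + 24)·sqrt(21) = 28*sqrt(21)

28*sqrt(21)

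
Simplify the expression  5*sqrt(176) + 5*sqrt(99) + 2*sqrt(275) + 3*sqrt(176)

57*sqrt(11)

5*sqrt(176) = 20*sqrt(11); 5*sqrt(99) = 15*sqrt(11); 2*sqrt(275) = 10*sqrt(11); 3*sqrt(176) = 12*sqrt(11)
Combine: (20 + 15 + 10 + 12)·sqrt(11) = 57*sqrt(11)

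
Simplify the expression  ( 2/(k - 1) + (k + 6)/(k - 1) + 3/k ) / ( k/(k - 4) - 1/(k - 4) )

(k**3 + 7*k**2 - 47*k + 12)/(k**3 - 2*k**2 + k)

Numerator: 2/(k - 1) + (k + 6)/(k - 1) + 3/k = (k**2 + 11*k - 3)/(k**2 - k)
Denominator: k/(k - 4) - 1/(k - 4) = (k - 1)/(k - 4)
Divide: ((k**2 + 11*k - 3)/(k**2 - k)) · ((k - 4)/(k - 1)) = (k**3 + 7*k**2 - 47*k + 12)/(k**3 - 2*k**2 + k)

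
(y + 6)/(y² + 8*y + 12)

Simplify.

1/(y + 2)

Factor: y² + 8*y + 12 = (y + 6)·(y + 2)
Cancel the common factor (y + 6).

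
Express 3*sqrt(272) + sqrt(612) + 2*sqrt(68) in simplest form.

3*sqrt(272) = 12*sqrt(17); sqrt(612) = 6*sqrt(17); 2*sqrt(68) = 4*sqrt(17)
Combine: (12 + 6 + 4)·sqrt(17) = 22*sqrt(17)

22*sqrt(17)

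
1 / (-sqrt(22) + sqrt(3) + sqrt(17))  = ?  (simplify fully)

(sqrt(22) + 4*sqrt(17) + 18*sqrt(3) + sqrt(1122))/100

Group as (sqrt(3) + sqrt(17)) - sqrt(22); multiply by (sqrt(3) + sqrt(17)) + sqrt(22), then rationalise the remaining surd.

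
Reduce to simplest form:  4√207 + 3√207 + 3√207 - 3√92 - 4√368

8*√23

4√207 = 12*√23; 3√207 = 9*√23; 3√207 = 9*√23; 3√92 = 6*√23; 4√368 = 16*√23
Combine: (12 + 9 + 9 - 6 - 16)·√23 = 8*√23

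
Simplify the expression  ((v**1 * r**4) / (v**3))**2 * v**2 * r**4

r**12/v**2

Inside the bracket: (v**-2) * r**4
Raise to the power 2: (v**-4) * r**8
Multiply by v**2 * r**4: add exponents.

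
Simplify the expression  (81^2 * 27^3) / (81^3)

81^2 = 3^8; 27^3 = 3^9; 81^3 = 3^12
Combine exponents: 3^5

3^5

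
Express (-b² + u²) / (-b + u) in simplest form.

Factor u^2 - b^2 and cancel (-b + u).

b + u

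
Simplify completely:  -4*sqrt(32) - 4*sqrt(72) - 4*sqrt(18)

4*sqrt(32) = 16*sqrt(2); 4*sqrt(72) = 24*sqrt(2); 4*sqrt(18) = 12*sqrt(2)
Combine: (-16 - 24 - 12)·sqrt(2) = -52*sqrt(2)

-52*sqrt(2)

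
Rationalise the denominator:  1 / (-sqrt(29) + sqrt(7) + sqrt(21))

(sqrt(29) + 15*sqrt(21) + 43*sqrt(7) + 14*sqrt(87))/587

Group as (sqrt(7) + sqrt(21)) - sqrt(29); multiply by (sqrt(7) + sqrt(21)) + sqrt(29), then rationalise the remaining surd.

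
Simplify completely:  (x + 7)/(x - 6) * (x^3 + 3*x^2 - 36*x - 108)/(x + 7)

x^2 + 9*x + 18

Factor: x^3 + 3*x^2 - 36*x - 108 = (x + 3)*(x + 6)*(x - 6)
Cancel the common factors (x - 6), (x + 7).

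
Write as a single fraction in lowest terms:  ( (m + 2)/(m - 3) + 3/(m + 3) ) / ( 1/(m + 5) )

Numerator: (m + 2)/(m - 3) + 3/(m + 3) = (m^2 + 8*m - 3)/(m^2 - 9)
Denominator: 1/(m + 5) = 1/(m + 5)
Divide: ((m^2 + 8*m - 3)/(m^2 - 9)) · (m + 5) = (m^3 + 13*m^2 + 37*m - 15)/(m^2 - 9)

(m^3 + 13*m^2 + 37*m - 15)/(m^2 - 9)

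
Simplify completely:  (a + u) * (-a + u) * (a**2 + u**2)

-a**4 + u**4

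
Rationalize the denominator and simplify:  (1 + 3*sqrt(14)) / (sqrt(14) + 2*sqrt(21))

(-42 - sqrt(14) + 2*sqrt(21) + 42*sqrt(6))/70

Multiply numerator and denominator by -2*sqrt(21) + sqrt(14).
Denominator becomes -70; numerator becomes -42*sqrt(6) - 2*sqrt(21) + sqrt(14) + 42.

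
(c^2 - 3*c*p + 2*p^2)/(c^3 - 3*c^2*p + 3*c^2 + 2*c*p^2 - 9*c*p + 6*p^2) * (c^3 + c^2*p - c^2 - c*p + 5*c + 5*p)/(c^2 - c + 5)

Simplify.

(c + p)/(c + 3)

Factor: c^2 - 3*c*p + 2*p^2 = (c - p)*(c - 2*p);  c^3 - 3*c^2*p + 3*c^2 + 2*c*p^2 - 9*c*p + 6*p^2 = (c - p)*(c - 2*p)*(c + 3);  c^3 + c^2*p - c^2 - c*p + 5*c + 5*p = (c^2 - c + 5)*(c + p)
Cancel the common factors (c^2 - c + 5), (c - p), (c - 2*p).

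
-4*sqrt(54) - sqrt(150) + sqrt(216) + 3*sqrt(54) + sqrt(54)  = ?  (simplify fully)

sqrt(6)

4*sqrt(54) = 12*sqrt(6); sqrt(150) = 5*sqrt(6); sqrt(216) = 6*sqrt(6); 3*sqrt(54) = 9*sqrt(6); sqrt(54) = 3*sqrt(6)
Combine: (-12 - 5 + 6 + 9 + 3)·sqrt(6) = sqrt(6)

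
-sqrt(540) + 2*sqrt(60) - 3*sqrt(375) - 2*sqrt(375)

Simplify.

-27*sqrt(15)

sqrt(540) = 6*sqrt(15); 2*sqrt(60) = 4*sqrt(15); 3*sqrt(375) = 15*sqrt(15); 2*sqrt(375) = 10*sqrt(15)
Combine: (-6 + 4 - 15 - 10)·sqrt(15) = -27*sqrt(15)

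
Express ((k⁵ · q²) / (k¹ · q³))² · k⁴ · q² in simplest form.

Inside the bracket: k⁴ · (q^-1)
Raise to the power 2: k⁸ · (q^-2)
Multiply by k⁴ · q²: add exponents.

k^12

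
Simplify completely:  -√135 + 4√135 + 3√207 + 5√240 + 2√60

√135 = 3*√15; 4√135 = 12*√15; 3√207 = 9*√23; 5√240 = 20*√15; 2√60 = 4*√15

9*√23 + 33*√15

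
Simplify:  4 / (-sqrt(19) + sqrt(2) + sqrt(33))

-8*sqrt(19) - 6*sqrt(33) + 25*sqrt(2) + sqrt(1254)

Group as (sqrt(2) + sqrt(33)) - sqrt(19); multiply by (sqrt(2) + sqrt(33)) + sqrt(19), then rationalise the remaining surd.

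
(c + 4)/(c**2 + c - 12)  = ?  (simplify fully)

Factor: c**2 + c - 12 = (c + 4)*(c - 3)
Cancel the common factor (c + 4).

1/(c - 3)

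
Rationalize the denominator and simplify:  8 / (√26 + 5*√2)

Multiply numerator and denominator by -5*√2 + √26.
Denominator becomes -24; numerator becomes -40*√2 + 8*√26.

(-√26 + 5*√2)/3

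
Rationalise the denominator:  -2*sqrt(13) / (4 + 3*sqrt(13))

(-78 + 8*sqrt(13))/101

Multiply numerator and denominator by -3*sqrt(13) + 4.
Denominator becomes -101; numerator becomes -8*sqrt(13) + 78.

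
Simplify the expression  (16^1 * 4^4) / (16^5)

16^1 = 2^4; 4^4 = 2^8; 16^5 = 2^20
Combine exponents: 2^(-8)

2^(-8)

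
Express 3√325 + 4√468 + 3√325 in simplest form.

54*√13

3√325 = 15*√13; 4√468 = 24*√13; 3√325 = 15*√13
Combine: (15 + 24 + 15)·√13 = 54*√13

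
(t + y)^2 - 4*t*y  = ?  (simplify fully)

After expansion: t^2 - 2*t*y + y^2 — a perfect-square trinomial.

(t - y)^2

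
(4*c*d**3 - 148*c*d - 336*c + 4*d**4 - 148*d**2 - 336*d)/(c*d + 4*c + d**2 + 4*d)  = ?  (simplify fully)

Factor: 4*c*d**3 - 148*c*d - 336*c + 4*d**4 - 148*d**2 - 336*d = 4*(d + 4)*(c + d)*(d - 7)*(d + 3);  c*d + 4*c + d**2 + 4*d = (d + 4)*(c + d)
Cancel the common factors (c + d), (d + 4).

4*d**2 - 16*d - 84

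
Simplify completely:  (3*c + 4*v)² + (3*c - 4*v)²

18*c² + 32*v²

Only the even-power cross terms survive.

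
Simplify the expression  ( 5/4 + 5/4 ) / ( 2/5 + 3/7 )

Numerator: 5/4 + 5/4 = 5/2
Denominator: 2/5 + 3/7 = 29/35
Divide: (5/2) · (35/29) = 175/58

175/58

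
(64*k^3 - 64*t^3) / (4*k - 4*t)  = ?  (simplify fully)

Factor as (a-b)(a^2+ab+b^2) with a=(4*k), b=(4*t).

16*k^2 + 16*k*t + 16*t^2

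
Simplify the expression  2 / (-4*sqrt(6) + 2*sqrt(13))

(-2*sqrt(6) - sqrt(13))/11

Multiply numerator and denominator by 2*sqrt(13) + 4*sqrt(6).
Denominator becomes -44; numerator becomes 4*sqrt(13) + 8*sqrt(6).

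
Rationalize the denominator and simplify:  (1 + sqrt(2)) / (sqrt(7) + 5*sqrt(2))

(-sqrt(14) - sqrt(7) + 5*sqrt(2) + 10)/43

Multiply numerator and denominator by -sqrt(7) + 5*sqrt(2).
Denominator becomes 43; numerator becomes -sqrt(14) - sqrt(7) + 5*sqrt(2) + 10.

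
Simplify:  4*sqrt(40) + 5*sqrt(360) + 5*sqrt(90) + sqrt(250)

4*sqrt(40) = 8*sqrt(10); 5*sqrt(360) = 30*sqrt(10); 5*sqrt(90) = 15*sqrt(10); sqrt(250) = 5*sqrt(10)
Combine: (8 + 30 + 15 + 5)·sqrt(10) = 58*sqrt(10)

58*sqrt(10)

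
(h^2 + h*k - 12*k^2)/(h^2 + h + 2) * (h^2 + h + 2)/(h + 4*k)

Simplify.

h - 3*k

Factor: h^2 + h*k - 12*k^2 = (h + 4*k)*(h - 3*k)
Cancel the common factors (h^2 + h + 2), (h + 4*k).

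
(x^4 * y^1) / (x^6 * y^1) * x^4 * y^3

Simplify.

Quotient: (x^-2)
Multiply by x^4 * y^3: add exponents.

x^2*y^3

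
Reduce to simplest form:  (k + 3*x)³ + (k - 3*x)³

2*k*(k² + 27*x²)

Write as f(k,(3*x)) + f(k,-(3*x)) and expand.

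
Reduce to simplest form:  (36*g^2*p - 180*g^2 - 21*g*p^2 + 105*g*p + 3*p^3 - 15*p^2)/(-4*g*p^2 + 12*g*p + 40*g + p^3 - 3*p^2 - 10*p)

(-9*g + 3*p)/(p + 2)

Factor: 36*g^2*p - 180*g^2 - 21*g*p^2 + 105*g*p + 3*p^3 - 15*p^2 = 3*(-3*g + p)*(-4*g + p)*(p - 5);  -4*g*p^2 + 12*g*p + 40*g + p^3 - 3*p^2 - 10*p = (p + 2)*(-4*g + p)*(p - 5)
Cancel the common factors (-4*g + p), (p - 5).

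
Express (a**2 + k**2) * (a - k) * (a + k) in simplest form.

a**4 - k**4

Telescope via difference of squares: (a+k)(a-k) = a**2 - k**2, then repeat with the next factor.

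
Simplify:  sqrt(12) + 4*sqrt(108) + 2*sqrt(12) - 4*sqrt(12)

22*sqrt(3)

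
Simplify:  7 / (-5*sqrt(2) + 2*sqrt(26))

Multiply numerator and denominator by 5*sqrt(2) + 2*sqrt(26).
Denominator becomes 54; numerator becomes 35*sqrt(2) + 14*sqrt(26).

(35*sqrt(2) + 14*sqrt(26))/54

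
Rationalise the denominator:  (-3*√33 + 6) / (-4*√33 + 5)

(-9*√33 + 366)/503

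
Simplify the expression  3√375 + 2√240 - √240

19*√15

3√375 = 15*√15; 2√240 = 8*√15; √240 = 4*√15
Combine: (15 + 8 - 4)·√15 = 19*√15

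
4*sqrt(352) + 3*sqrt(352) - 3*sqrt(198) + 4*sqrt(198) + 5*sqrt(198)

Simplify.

46*sqrt(22)

4*sqrt(352) = 16*sqrt(22); 3*sqrt(352) = 12*sqrt(22); 3*sqrt(198) = 9*sqrt(22); 4*sqrt(198) = 12*sqrt(22); 5*sqrt(198) = 15*sqrt(22)
Combine: (16 + 12 - 9 + 12 + 15)·sqrt(22) = 46*sqrt(22)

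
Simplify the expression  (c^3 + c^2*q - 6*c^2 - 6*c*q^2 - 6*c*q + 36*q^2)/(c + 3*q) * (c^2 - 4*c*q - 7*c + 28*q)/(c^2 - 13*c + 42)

c^2 - 6*c*q + 8*q^2

Factor: c^3 + c^2*q - 6*c^2 - 6*c*q^2 - 6*c*q + 36*q^2 = (c + 3*q)*(c - 6)*(c - 2*q);  c^2 - 4*c*q - 7*c + 28*q = (c - 7)*(c - 4*q);  c^2 - 13*c + 42 = (c - 6)*(c - 7)
Cancel the common factors (c - 6), (c - 7), (c + 3*q).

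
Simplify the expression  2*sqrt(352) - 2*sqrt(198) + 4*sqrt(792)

26*sqrt(22)

2*sqrt(352) = 8*sqrt(22); 2*sqrt(198) = 6*sqrt(22); 4*sqrt(792) = 24*sqrt(22)
Combine: (8 - 6 + 24)·sqrt(22) = 26*sqrt(22)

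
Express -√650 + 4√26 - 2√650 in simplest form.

√650 = 5*√26; 4√26 = 4*√26; 2√650 = 10*√26
Combine: (-5 + 4 - 10)·√26 = -11*√26

-11*√26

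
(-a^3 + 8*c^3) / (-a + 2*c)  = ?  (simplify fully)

(2*c)^3 - a^3 = (-a + 2*c)(a^2 + 2*a*c + 4*c^2).

a^2 + 2*a*c + 4*c^2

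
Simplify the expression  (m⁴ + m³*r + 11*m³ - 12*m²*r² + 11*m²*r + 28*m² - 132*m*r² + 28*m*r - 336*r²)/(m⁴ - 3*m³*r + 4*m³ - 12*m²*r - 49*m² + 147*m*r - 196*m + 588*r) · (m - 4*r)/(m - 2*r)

Factor: m⁴ + m³*r + 11*m³ - 12*m²*r² + 11*m²*r + 28*m² - 132*m*r² + 28*m*r - 336*r² = (m + 7)·(m + 4*r)·(m - 3*r)·(m + 4);  m⁴ - 3*m³*r + 4*m³ - 12*m²*r - 49*m² + 147*m*r - 196*m + 588*r = (m + 7)·(m + 4)·(m - 3*r)·(m - 7)
Cancel the common factors (m + 4), (m + 7), (m - 3*r).

(-m² + 16*r²)/(-m² + 2*m*r + 7*m - 14*r)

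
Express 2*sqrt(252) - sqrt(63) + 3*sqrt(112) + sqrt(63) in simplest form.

2*sqrt(252) = 12*sqrt(7); sqrt(63) = 3*sqrt(7); 3*sqrt(112) = 12*sqrt(7); sqrt(63) = 3*sqrt(7)
Combine: (12 - 3 + 12 + 3)·sqrt(7) = 24*sqrt(7)

24*sqrt(7)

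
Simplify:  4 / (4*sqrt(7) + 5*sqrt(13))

(-16*sqrt(7) + 20*sqrt(13))/213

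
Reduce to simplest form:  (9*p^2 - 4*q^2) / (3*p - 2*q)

Difference of squares: factor out (3*p - 2*q).

3*p + 2*q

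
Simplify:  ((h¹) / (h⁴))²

Inside the bracket: (h^-3)
Raise to the power 2: (h^-6)

h^(-6)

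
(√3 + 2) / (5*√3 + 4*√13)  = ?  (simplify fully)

(-10*√3 - 15 + 4*√39 + 8*√13)/133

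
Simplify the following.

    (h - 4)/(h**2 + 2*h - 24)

1/(h + 6)

Factor: h**2 + 2*h - 24 = (h - 4)*(h + 6)
Cancel the common factor (h - 4).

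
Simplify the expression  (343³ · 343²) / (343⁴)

7^3

343³ = 7^9; 343² = 7^6; 343⁴ = 7^12
Combine exponents: 7^3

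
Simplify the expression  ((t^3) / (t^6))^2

Inside the bracket: (t^-3)
Raise to the power 2: (t^-6)

t^(-6)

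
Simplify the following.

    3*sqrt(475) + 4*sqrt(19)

3*sqrt(475) = 15*sqrt(19); 4*sqrt(19) = 4*sqrt(19)
Combine: (15 + 4)·sqrt(19) = 19*sqrt(19)

19*sqrt(19)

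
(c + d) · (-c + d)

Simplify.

Pair the conjugate factors: (d+c)(d-c) = -c² + d².

-c² + d²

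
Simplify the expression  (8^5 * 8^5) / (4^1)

8^5 = 2^15; 8^5 = 2^15; 4^1 = 2^2
Combine exponents: 2^28

2^28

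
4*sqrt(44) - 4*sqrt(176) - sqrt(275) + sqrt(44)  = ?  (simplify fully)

4*sqrt(44) = 8*sqrt(11); 4*sqrt(176) = 16*sqrt(11); sqrt(275) = 5*sqrt(11); sqrt(44) = 2*sqrt(11)
Combine: (8 - 16 - 5 + 2)·sqrt(11) = -11*sqrt(11)

-11*sqrt(11)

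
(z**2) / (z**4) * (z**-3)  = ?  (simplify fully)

Quotient: (z**-2)
Multiply by (z**-3): add exponents.

z**(-5)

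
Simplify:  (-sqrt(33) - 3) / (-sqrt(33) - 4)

(-sqrt(33) + 21)/17

Multiply numerator and denominator by -4 + sqrt(33).
Denominator becomes -17; numerator becomes -21 + sqrt(33).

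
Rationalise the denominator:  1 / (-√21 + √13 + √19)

(-11*√21 + 15*√19 + 27*√13 + 2*√5187)/867

Group as (√13 + √19) - √21; multiply by (√13 + √19) + √21, then rationalise the remaining surd.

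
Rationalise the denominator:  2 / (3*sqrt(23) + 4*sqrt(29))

(-6*sqrt(23) + 8*sqrt(29))/257

Multiply numerator and denominator by -3*sqrt(23) + 4*sqrt(29).
Denominator becomes 257; numerator becomes -6*sqrt(23) + 8*sqrt(29).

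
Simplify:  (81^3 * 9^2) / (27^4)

3^4

81^3 = 3^12; 9^2 = 3^4; 27^4 = 3^12
Combine exponents: 3^4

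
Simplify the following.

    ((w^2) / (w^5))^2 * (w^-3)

Inside the bracket: (w^-3)
Raise to the power 2: (w^-6)
Multiply by (w^-3): add exponents.

w^(-9)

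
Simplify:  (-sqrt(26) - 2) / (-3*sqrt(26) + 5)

(sqrt(26) + 8)/19

Multiply numerator and denominator by 5 + 3*sqrt(26).
Denominator becomes -209; numerator becomes -88 - 11*sqrt(26).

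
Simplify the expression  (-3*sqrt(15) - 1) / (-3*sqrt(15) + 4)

(15*sqrt(15) + 139)/119

Multiply numerator and denominator by 4 + 3*sqrt(15).
Denominator becomes -119; numerator becomes -139 - 15*sqrt(15).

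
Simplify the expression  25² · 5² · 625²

25² = 5^4; 5² = 5^2; 625² = 5^8
Combine exponents: 5^14

5^14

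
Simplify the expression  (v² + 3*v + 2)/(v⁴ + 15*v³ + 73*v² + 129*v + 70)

Factor: v² + 3*v + 2 = (v + 2)·(v + 1);  v⁴ + 15*v³ + 73*v² + 129*v + 70 = (v + 5)·(v + 2)·(v + 7)·(v + 1)
Cancel the common factors (v + 1), (v + 2).

1/(v² + 12*v + 35)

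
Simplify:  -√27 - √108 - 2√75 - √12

-21*√3

√27 = 3*√3; √108 = 6*√3; 2√75 = 10*√3; √12 = 2*√3
Combine: (-3 - 6 - 10 - 2)·√3 = -21*√3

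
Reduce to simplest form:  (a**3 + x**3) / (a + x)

a**2 - a*x + x**2

Apply the sum-of-cubes factorisation and cancel (a + x).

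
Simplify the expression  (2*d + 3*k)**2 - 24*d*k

After expansion: 4*d**2 - 12*d*k + 9*k**2 — a perfect-square trinomial.

(2*d - 3*k)**2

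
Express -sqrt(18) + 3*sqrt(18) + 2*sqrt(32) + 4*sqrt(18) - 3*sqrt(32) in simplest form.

sqrt(18) = 3*sqrt(2); 3*sqrt(18) = 9*sqrt(2); 2*sqrt(32) = 8*sqrt(2); 4*sqrt(18) = 12*sqrt(2); 3*sqrt(32) = 12*sqrt(2)
Combine: (-3 + 9 + 8 + 12 - 12)·sqrt(2) = 14*sqrt(2)

14*sqrt(2)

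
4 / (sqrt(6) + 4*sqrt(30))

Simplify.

(-2*sqrt(6) + 8*sqrt(30))/237

Multiply numerator and denominator by -sqrt(6) + 4*sqrt(30).
Denominator becomes 474; numerator becomes -4*sqrt(6) + 16*sqrt(30).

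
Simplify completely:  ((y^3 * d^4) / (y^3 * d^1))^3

Inside the bracket: d^3
Raise to the power 3: d^9

d^9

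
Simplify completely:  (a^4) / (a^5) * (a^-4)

a^(-5)

Quotient: (a^-1)
Multiply by (a^-4): add exponents.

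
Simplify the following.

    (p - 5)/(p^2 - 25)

Factor: p^2 - 25 = (p - 5)*(p + 5)
Cancel the common factor (p - 5).

1/(p + 5)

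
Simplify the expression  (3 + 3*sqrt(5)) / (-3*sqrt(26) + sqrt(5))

(-9*sqrt(130) - 9*sqrt(26) - 15 - 3*sqrt(5))/229

Multiply numerator and denominator by sqrt(5) + 3*sqrt(26).
Denominator becomes -229; numerator becomes 3*sqrt(5) + 15 + 9*sqrt(26) + 9*sqrt(130).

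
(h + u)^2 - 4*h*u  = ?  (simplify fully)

(h - u)^2

After expansion: h^2 - 2*h*u + u^2 — a perfect-square trinomial.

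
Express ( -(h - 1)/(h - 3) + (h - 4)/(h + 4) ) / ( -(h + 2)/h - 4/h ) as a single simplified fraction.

(10*h**2 - 16*h)/(h**3 + 7*h**2 - 6*h - 72)

Numerator: -(h - 1)/(h - 3) + (h - 4)/(h + 4) = (-10*h + 16)/(h**2 + h - 12)
Denominator: -(h + 2)/h - 4/h = (-h - 6)/h
Divide: ((-10*h + 16)/(h**2 + h - 12)) · (h/(-h - 6)) = (10*h**2 - 16*h)/(h**3 + 7*h**2 - 6*h - 72)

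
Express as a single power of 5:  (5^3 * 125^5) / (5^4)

5^14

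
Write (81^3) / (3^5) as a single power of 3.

3^7

81^3 = 3^12; 3^5 = 3^5
Combine exponents: 3^7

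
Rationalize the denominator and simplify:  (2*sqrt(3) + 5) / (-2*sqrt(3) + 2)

(-7*sqrt(3) - 11)/4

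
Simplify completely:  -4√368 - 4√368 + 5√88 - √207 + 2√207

4√368 = 16*√23; 4√368 = 16*√23; 5√88 = 10*√22; √207 = 3*√23; 2√207 = 6*√23

-29*√23 + 10*√22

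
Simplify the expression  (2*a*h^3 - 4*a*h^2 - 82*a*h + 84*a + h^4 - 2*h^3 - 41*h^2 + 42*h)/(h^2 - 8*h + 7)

Factor: 2*a*h^3 - 4*a*h^2 - 82*a*h + 84*a + h^4 - 2*h^3 - 41*h^2 + 42*h = (h + 6)*(h - 7)*(h - 1)*(2*a + h);  h^2 - 8*h + 7 = (h - 1)*(h - 7)
Cancel the common factors (h - 7), (h - 1).

2*a*h + 12*a + h^2 + 6*h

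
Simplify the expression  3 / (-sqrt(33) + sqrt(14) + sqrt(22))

Group as (sqrt(14) + sqrt(22)) - sqrt(33); multiply by (sqrt(14) + sqrt(22)) + sqrt(33), then rationalise the remaining surd.

(-9*sqrt(33) + 75*sqrt(22) + 123*sqrt(14) + 132*sqrt(21))/1223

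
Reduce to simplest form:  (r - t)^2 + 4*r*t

Expand the square and combine the 4*r*t term.

(r + t)^2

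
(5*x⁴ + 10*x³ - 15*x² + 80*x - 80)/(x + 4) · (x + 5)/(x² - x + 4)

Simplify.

Factor: 5*x⁴ + 10*x³ - 15*x² + 80*x - 80 = 5·(x - 1)·(x + 4)·(x² - x + 4)
Cancel the common factors (x² - x + 4), (x + 4).

5*x² + 20*x - 25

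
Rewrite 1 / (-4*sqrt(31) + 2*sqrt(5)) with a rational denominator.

Multiply numerator and denominator by 2*sqrt(5) + 4*sqrt(31).
Denominator becomes -476; numerator becomes 2*sqrt(5) + 4*sqrt(31).

(-2*sqrt(31) - sqrt(5))/238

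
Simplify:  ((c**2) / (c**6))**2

c**(-8)

Inside the bracket: (c**-4)
Raise to the power 2: (c**-8)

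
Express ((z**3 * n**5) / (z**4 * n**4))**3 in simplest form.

n**3/z**3

Inside the bracket: (z**-1) * n**1
Raise to the power 3: (z**-3) * n**3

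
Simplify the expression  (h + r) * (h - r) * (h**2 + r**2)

h**4 - r**4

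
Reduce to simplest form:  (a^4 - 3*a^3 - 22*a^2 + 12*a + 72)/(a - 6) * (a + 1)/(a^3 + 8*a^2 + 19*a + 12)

Factor: a^4 - 3*a^3 - 22*a^2 + 12*a + 72 = (a - 6)*(a - 2)*(a + 3)*(a + 2);  a^3 + 8*a^2 + 19*a + 12 = (a + 4)*(a + 3)*(a + 1)
Cancel the common factors (a + 3), (a + 1), (a - 6).

(a^2 - 4)/(a + 4)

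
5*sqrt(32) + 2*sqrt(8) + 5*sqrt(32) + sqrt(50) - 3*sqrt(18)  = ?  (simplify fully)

40*sqrt(2)

5*sqrt(32) = 20*sqrt(2); 2*sqrt(8) = 4*sqrt(2); 5*sqrt(32) = 20*sqrt(2); sqrt(50) = 5*sqrt(2); 3*sqrt(18) = 9*sqrt(2)
Combine: (20 + 4 + 20 + 5 - 9)·sqrt(2) = 40*sqrt(2)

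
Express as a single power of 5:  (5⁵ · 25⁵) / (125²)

5^9

5⁵ = 5^5; 25⁵ = 5^10; 125² = 5^6
Combine exponents: 5^9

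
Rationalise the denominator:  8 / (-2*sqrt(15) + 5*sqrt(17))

(16*sqrt(15) + 40*sqrt(17))/365

Multiply numerator and denominator by 2*sqrt(15) + 5*sqrt(17).
Denominator becomes 365; numerator becomes 16*sqrt(15) + 40*sqrt(17).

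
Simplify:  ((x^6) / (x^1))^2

Inside the bracket: x^5
Raise to the power 2: x^10

x^10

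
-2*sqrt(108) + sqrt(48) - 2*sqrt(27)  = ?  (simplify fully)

-14*sqrt(3)

2*sqrt(108) = 12*sqrt(3); sqrt(48) = 4*sqrt(3); 2*sqrt(27) = 6*sqrt(3)
Combine: (-12 + 4 - 6)·sqrt(3) = -14*sqrt(3)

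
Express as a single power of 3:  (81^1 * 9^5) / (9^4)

3^6

81^1 = 3^4; 9^5 = 3^10; 9^4 = 3^8
Combine exponents: 3^6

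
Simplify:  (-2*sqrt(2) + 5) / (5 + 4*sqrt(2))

Multiply numerator and denominator by -4*sqrt(2) + 5.
Denominator becomes -7; numerator becomes -30*sqrt(2) + 41.

(-41 + 30*sqrt(2))/7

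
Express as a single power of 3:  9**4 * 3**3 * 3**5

3**16

9**4 = 3**8; 3**3 = 3**3; 3**5 = 3**5
Combine exponents: 3**16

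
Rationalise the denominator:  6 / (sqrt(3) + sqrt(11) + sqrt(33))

Group as (sqrt(3) + sqrt(11)) + sqrt(33); multiply by (sqrt(3) + sqrt(11)) - sqrt(33), then rationalise the remaining surd.

(-150*sqrt(11) - 246*sqrt(3) + 396 + 114*sqrt(33))/229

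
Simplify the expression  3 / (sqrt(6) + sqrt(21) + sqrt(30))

(-4*sqrt(105) - sqrt(30) + 5*sqrt(21) + 15*sqrt(6))/55

Group as (sqrt(21) + sqrt(30)) + sqrt(6); multiply by (sqrt(21) + sqrt(30)) - sqrt(6), then rationalise the remaining surd.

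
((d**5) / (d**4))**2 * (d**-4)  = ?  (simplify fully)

d**(-2)

Inside the bracket: d**1
Raise to the power 2: d**2
Multiply by (d**-4): add exponents.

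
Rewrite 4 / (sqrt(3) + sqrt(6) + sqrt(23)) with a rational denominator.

(-20*sqrt(6) - 26*sqrt(3) + 6*sqrt(46) + 14*sqrt(23))/31

Group as (sqrt(3) + sqrt(6)) + sqrt(23); multiply by (sqrt(3) + sqrt(6)) - sqrt(23), then rationalise the remaining surd.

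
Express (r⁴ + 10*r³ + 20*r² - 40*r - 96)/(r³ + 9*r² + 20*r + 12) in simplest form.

(r² + 2*r - 8)/(r + 1)

Factor: r⁴ + 10*r³ + 20*r² - 40*r - 96 = (r + 2)·(r + 6)·(r + 4)·(r - 2);  r³ + 9*r² + 20*r + 12 = (r + 6)·(r + 1)·(r + 2)
Cancel the common factors (r + 6), (r + 2).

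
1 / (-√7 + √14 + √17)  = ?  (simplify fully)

Group as (√14 + √17) - √7; multiply by (√14 + √17) + √7, then rationalise the remaining surd.

(-12*√7 + 2*√17 + 5*√14 + 7*√34)/188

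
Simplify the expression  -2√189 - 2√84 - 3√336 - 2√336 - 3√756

-48*√21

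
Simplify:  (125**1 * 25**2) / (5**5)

5**2

125**1 = 5**3; 25**2 = 5**4; 5**5 = 5**5
Combine exponents: 5**2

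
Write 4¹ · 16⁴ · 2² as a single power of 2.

2^20

4¹ = 2^2; 16⁴ = 2^16; 2² = 2^2
Combine exponents: 2^20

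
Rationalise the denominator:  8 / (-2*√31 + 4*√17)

(4*√31 + 8*√17)/37

Multiply numerator and denominator by 2*√31 + 4*√17.
Denominator becomes 148; numerator becomes 16*√31 + 32*√17.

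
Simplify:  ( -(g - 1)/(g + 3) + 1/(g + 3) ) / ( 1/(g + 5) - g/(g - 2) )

(g^3 + g^2 - 16*g + 20)/(g^3 + 7*g^2 + 14*g + 6)

Numerator: -(g - 1)/(g + 3) + 1/(g + 3) = (-g + 2)/(g + 3)
Denominator: 1/(g + 5) - g/(g - 2) = (-g^2 - 4*g - 2)/(g^2 + 3*g - 10)
Divide: ((-g + 2)/(g + 3)) · ((g^2 + 3*g - 10)/(-g^2 - 4*g - 2)) = (g^3 + g^2 - 16*g + 20)/(g^3 + 7*g^2 + 14*g + 6)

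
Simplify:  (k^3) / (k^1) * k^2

Quotient: k^2
Multiply by k^2: add exponents.

k^4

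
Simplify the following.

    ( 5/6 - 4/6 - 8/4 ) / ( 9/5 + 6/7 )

-385/558

Numerator: 5/6 - 4/6 - 8/4 = -11/6
Denominator: 9/5 + 6/7 = 93/35
Divide: (-11/6) · (35/93) = -385/558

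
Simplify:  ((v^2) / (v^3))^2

Inside the bracket: (v^-1)
Raise to the power 2: (v^-2)

v^(-2)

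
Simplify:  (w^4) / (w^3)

w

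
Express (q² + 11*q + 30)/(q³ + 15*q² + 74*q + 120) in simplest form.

Factor: q² + 11*q + 30 = (q + 6)·(q + 5);  q³ + 15*q² + 74*q + 120 = (q + 6)·(q + 5)·(q + 4)
Cancel the common factors (q + 5), (q + 6).

1/(q + 4)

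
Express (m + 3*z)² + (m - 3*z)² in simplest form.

Binomially expand both and collect terms in m, (3*z).

2*m² + 18*z²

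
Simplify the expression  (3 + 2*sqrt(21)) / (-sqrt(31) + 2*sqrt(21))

(3*sqrt(31) + 6*sqrt(21) + 2*sqrt(651) + 84)/53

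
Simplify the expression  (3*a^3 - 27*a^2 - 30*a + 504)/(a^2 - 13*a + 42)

3*a + 12

Factor: 3*a^3 - 27*a^2 - 30*a + 504 = 3*(a - 6)*(a + 4)*(a - 7);  a^2 - 13*a + 42 = (a - 6)*(a - 7)
Cancel the common factors (a - 7), (a - 6).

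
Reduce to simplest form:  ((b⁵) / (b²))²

b⁶

Inside the bracket: b³
Raise to the power 2: b⁶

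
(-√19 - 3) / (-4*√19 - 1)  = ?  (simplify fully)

Multiply numerator and denominator by -1 + 4*√19.
Denominator becomes -303; numerator becomes -73 - 11*√19.

(11*√19 + 73)/303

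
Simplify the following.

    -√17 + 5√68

√17 = √17; 5√68 = 10*√17
Combine: (-1 + 10)·√17 = 9*√17

9*√17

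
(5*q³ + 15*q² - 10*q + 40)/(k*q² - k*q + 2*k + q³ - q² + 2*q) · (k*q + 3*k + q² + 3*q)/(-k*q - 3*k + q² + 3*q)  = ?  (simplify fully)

Factor: 5*q³ + 15*q² - 10*q + 40 = 5·(q + 4)·(q² - q + 2);  k*q² - k*q + 2*k + q³ - q² + 2*q = (k + q)·(q² - q + 2);  k*q + 3*k + q² + 3*q = (q + 3)·(k + q);  -k*q - 3*k + q² + 3*q = (q + 3)·(-k + q)
Cancel the common factors (q² - q + 2), (q + 3), (k + q).

(5*q + 20)/(-k + q)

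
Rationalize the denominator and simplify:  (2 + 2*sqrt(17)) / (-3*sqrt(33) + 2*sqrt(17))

(-6*sqrt(561) - 68 - 6*sqrt(33) - 4*sqrt(17))/229

Multiply numerator and denominator by 2*sqrt(17) + 3*sqrt(33).
Denominator becomes -229; numerator becomes 4*sqrt(17) + 6*sqrt(33) + 68 + 6*sqrt(561).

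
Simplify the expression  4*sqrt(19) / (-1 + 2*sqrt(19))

Multiply numerator and denominator by -2*sqrt(19) - 1.
Denominator becomes -75; numerator becomes -152 - 4*sqrt(19).

(4*sqrt(19) + 152)/75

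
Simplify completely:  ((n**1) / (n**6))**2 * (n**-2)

Inside the bracket: (n**-5)
Raise to the power 2: (n**-10)
Multiply by (n**-2): add exponents.

n**(-12)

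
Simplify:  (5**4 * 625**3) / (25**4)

5**8

5**4 = 5**4; 625**3 = 5**12; 25**4 = 5**8
Combine exponents: 5**8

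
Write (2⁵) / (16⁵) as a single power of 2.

2⁵ = 2^5; 16⁵ = 2^20
Combine exponents: 2^(-15)

2^(-15)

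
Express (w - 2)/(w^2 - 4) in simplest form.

Factor: w^2 - 4 = (w - 2)*(w + 2)
Cancel the common factor (w - 2).

1/(w + 2)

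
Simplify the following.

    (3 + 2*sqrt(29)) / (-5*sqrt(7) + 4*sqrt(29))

Multiply numerator and denominator by 5*sqrt(7) + 4*sqrt(29).
Denominator becomes 289; numerator becomes 15*sqrt(7) + 12*sqrt(29) + 10*sqrt(203) + 232.

(15*sqrt(7) + 12*sqrt(29) + 10*sqrt(203) + 232)/289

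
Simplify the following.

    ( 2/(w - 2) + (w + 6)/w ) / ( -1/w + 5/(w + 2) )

Numerator: 2/(w - 2) + (w + 6)/w = (w^2 + 6*w - 12)/(w^2 - 2*w)
Denominator: -1/w + 5/(w + 2) = (4*w - 2)/(w^2 + 2*w)
Divide: ((w^2 + 6*w - 12)/(w^2 - 2*w)) · ((w^2 + 2*w)/(4*w - 2)) = (w^3 + 8*w^2 - 24)/(4*w^2 - 10*w + 4)

(w^3 + 8*w^2 - 24)/(4*w^2 - 10*w + 4)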